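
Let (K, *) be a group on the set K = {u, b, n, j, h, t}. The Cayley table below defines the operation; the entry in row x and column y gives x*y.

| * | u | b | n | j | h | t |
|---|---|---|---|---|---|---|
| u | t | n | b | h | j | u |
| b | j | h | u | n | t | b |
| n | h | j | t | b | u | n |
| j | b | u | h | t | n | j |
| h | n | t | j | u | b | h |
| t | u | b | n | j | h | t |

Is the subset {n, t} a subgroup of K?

{n, t} contains the identity t.
Checking products: every product of two elements of {n, t} (read from the table) lies in {n, t}, so the set is closed.
In a finite group, a nonempty closed subset is a subgroup. So {n, t} ≤ K.

Yes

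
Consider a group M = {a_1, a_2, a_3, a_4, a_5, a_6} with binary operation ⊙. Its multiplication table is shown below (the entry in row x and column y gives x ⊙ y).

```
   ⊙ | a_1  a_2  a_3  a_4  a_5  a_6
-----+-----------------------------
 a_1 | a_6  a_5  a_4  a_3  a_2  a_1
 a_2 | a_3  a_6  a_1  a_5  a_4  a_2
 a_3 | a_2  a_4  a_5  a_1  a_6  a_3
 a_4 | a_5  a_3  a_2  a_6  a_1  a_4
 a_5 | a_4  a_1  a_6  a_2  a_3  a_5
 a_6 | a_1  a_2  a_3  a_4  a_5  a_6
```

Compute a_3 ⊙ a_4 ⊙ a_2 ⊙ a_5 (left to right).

a_3 ⊙ a_4 = a_1
a_1 ⊙ a_2 = a_5
a_5 ⊙ a_5 = a_3
(Structurally, M here is isomorphic to the symmetric group S_3.)

a_3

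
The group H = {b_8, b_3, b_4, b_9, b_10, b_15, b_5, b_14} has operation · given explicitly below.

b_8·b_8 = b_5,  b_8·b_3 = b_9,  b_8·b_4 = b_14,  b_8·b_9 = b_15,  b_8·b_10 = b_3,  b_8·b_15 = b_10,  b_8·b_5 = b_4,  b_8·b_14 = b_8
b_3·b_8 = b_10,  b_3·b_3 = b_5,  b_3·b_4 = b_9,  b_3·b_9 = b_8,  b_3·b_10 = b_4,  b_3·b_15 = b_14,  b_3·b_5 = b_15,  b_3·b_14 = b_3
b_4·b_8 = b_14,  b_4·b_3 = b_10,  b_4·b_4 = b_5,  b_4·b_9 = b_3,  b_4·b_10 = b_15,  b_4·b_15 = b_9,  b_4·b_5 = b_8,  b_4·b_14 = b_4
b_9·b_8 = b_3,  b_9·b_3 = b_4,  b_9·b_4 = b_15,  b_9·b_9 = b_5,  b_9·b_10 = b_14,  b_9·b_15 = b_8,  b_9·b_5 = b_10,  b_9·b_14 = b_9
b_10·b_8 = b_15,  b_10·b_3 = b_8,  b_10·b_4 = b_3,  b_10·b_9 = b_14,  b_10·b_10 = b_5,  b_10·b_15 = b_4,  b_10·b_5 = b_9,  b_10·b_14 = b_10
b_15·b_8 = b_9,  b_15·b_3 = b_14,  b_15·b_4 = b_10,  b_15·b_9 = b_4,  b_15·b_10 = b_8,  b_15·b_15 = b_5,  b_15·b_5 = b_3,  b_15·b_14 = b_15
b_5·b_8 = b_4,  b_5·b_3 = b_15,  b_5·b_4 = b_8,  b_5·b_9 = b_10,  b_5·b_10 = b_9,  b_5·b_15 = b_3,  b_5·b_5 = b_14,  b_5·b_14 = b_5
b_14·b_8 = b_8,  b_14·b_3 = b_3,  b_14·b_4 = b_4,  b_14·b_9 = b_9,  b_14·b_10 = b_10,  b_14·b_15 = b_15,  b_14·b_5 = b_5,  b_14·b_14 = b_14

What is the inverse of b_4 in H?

b_8

First locate the identity: row b_14 matches the header, so b_14 is the identity.
Scan row b_4 for b_14: b_4·b_8 = b_14. Hence b_4^(-1) = b_8.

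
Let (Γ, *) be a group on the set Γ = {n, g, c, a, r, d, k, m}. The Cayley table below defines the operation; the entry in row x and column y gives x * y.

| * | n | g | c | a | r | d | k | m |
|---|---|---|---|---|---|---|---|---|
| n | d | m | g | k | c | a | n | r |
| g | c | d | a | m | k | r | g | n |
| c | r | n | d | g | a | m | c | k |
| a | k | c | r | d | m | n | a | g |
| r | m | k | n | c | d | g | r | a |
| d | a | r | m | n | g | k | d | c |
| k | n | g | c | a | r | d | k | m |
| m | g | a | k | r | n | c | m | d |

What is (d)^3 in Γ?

d

d^1 = d
d^2 = d * d = k
d^3 = k * d = d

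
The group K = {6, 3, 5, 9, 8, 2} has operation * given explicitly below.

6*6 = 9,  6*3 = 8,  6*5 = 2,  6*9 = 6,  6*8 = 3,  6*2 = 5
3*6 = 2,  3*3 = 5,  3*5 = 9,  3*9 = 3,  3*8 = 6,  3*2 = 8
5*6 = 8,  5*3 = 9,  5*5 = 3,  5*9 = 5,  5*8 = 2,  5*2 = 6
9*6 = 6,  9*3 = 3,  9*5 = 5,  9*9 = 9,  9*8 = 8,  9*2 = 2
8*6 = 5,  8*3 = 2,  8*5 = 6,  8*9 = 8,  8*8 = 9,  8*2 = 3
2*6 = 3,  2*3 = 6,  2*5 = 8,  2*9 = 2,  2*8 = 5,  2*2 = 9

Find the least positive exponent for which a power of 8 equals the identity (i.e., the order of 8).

2

The identity element is 9 (its row matches the header).
8^1 = 8
8^2 = 8*8 = 9
The first power of 8 equal to the identity is 8^2, so ord(8) = 2.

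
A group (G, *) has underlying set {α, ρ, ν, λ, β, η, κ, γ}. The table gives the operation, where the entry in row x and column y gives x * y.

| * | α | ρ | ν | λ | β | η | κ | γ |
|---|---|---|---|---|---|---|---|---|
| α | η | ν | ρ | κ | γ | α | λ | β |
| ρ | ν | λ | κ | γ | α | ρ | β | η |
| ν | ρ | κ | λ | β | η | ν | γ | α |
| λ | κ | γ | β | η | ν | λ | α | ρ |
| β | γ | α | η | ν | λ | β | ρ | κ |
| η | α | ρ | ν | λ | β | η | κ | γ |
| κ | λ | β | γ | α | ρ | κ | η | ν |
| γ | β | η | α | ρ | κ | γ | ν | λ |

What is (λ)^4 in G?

η

λ^1 = λ
λ^2 = λ * λ = η
λ^3 = η * λ = λ
λ^4 = λ * λ = η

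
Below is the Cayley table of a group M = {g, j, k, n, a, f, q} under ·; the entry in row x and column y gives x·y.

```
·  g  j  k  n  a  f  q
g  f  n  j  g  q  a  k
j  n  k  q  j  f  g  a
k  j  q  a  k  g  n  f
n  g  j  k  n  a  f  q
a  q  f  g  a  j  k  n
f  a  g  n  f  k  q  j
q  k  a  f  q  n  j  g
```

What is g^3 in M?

a

g^1 = g
g^2 = g·g = f
g^3 = f·g = a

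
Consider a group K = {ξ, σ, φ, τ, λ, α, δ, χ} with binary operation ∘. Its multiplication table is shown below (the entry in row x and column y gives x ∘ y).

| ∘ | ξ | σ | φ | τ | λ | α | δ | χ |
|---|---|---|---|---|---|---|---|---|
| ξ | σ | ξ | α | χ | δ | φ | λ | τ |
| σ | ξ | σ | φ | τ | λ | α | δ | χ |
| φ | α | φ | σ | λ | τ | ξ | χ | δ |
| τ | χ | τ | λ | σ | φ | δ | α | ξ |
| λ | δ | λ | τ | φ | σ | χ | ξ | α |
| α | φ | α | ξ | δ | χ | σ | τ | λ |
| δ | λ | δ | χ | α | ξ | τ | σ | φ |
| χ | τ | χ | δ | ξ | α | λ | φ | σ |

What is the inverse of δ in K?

δ

First locate the identity: row σ matches the header, so σ is the identity.
Scan row δ for σ: δ ∘ δ = σ. Hence δ^(-1) = δ.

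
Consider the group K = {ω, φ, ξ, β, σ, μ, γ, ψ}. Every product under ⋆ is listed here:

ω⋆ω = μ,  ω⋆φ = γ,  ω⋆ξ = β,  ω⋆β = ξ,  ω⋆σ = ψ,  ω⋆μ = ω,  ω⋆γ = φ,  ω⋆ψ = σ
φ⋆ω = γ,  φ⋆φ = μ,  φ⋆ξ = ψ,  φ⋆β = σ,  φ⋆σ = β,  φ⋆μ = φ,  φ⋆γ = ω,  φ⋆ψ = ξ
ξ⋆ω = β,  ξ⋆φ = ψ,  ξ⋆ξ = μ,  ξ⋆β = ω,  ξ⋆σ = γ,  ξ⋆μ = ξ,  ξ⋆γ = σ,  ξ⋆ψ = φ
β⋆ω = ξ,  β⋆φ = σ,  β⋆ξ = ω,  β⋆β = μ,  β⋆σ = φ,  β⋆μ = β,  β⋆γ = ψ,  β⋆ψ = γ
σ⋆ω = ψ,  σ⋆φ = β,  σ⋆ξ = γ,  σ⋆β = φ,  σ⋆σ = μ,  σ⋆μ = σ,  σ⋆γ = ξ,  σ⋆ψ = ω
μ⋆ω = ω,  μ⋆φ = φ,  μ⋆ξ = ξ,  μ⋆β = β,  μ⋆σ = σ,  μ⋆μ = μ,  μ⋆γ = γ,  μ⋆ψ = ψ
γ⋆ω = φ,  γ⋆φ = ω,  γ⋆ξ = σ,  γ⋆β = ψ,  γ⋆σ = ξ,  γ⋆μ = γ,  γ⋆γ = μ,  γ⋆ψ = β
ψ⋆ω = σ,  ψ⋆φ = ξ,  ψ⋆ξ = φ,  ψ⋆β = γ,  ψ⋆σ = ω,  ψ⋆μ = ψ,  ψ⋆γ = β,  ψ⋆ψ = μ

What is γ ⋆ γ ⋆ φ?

γ ⋆ γ = μ
μ ⋆ φ = φ

φ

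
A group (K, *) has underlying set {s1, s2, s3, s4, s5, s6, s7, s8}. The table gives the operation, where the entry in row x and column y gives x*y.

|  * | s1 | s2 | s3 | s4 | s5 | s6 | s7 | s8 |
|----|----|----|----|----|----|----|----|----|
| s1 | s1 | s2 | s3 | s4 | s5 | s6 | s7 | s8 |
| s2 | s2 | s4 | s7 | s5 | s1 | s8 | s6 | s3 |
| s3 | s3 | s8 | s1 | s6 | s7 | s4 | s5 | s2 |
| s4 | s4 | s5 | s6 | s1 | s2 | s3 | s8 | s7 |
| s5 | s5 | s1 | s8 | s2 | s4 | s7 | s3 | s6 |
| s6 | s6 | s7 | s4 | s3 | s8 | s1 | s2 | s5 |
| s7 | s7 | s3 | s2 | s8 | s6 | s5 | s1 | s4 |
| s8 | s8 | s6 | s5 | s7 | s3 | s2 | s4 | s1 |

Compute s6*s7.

s2

Read row s6, column s7: s6*s7 = s2.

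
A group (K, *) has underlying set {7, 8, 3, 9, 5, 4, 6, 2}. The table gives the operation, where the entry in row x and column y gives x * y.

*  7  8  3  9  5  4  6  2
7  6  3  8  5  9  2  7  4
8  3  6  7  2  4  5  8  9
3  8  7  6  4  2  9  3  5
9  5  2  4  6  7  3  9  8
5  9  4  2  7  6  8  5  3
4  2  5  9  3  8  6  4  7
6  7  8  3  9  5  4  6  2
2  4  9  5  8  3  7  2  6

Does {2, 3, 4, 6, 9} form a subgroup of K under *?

No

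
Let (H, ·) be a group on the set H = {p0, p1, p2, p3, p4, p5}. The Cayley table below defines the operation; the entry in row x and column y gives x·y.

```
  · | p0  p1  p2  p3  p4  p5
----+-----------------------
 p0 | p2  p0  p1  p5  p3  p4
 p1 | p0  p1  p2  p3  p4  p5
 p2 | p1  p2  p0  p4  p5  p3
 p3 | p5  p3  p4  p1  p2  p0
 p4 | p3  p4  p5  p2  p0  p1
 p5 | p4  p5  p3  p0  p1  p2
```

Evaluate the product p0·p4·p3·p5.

p5

p0·p4 = p3
p3·p3 = p1
p1·p5 = p5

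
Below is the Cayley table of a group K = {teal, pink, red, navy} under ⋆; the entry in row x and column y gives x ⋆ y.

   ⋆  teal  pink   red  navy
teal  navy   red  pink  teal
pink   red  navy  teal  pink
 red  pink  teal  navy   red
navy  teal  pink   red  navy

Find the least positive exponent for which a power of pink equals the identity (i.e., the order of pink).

2

The identity element is navy (its row matches the header).
pink^1 = pink
pink^2 = pink ⋆ pink = navy
The first power of pink equal to the identity is pink^2, so ord(pink) = 2.
(Structurally, K here is isomorphic to the Klein four-group V_4.)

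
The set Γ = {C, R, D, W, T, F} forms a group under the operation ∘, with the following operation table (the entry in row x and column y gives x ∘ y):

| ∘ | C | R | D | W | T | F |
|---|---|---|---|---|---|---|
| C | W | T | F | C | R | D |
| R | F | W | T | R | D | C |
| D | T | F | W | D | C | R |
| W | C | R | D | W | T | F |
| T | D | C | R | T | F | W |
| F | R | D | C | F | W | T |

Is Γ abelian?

No

T ∘ R = C but R ∘ T = D.
Since T and R do not commute, Γ is not abelian.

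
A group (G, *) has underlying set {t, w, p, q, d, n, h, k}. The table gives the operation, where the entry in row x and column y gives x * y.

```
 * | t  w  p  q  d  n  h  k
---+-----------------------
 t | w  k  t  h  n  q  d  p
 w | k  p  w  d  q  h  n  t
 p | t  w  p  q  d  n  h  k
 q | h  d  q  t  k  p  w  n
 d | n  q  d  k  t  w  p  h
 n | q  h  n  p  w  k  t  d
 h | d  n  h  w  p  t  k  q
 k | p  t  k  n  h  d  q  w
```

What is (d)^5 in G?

d^1 = d
d^2 = d * d = t
d^3 = t * d = n
d^4 = n * d = w
d^5 = w * d = q

q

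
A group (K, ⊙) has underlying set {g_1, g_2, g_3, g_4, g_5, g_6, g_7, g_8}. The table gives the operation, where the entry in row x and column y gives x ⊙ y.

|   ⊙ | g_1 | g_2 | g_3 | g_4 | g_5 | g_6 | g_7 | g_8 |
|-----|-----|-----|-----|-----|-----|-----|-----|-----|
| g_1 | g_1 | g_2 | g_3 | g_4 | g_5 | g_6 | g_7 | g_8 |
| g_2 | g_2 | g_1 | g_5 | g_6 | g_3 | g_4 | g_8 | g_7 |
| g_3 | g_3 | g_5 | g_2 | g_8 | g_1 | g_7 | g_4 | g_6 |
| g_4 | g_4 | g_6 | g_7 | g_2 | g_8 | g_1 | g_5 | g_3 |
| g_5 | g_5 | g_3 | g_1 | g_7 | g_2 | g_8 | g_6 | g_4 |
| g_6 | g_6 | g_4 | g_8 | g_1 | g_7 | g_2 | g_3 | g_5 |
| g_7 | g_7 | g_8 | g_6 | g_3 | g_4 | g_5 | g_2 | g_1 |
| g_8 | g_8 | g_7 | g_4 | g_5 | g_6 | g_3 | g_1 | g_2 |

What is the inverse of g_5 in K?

g_3

First locate the identity: row g_1 matches the header, so g_1 is the identity.
Scan row g_5 for g_1: g_5 ⊙ g_3 = g_1. Hence g_5^(-1) = g_3.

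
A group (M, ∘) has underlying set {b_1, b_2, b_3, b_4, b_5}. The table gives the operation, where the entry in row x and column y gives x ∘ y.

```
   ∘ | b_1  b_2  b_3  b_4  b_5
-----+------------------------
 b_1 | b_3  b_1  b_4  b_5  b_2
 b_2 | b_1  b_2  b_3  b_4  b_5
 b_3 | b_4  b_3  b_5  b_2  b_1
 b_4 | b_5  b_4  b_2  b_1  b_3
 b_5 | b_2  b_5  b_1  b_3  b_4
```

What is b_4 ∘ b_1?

b_5

Read row b_4, column b_1: b_4 ∘ b_1 = b_5.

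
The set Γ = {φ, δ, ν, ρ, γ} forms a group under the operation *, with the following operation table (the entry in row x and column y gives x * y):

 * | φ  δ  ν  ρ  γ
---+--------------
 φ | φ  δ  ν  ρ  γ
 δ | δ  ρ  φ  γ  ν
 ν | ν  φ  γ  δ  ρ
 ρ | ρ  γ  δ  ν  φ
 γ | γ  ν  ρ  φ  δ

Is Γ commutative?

Yes

Check whether the table is symmetric across its main diagonal.
Every entry (row x, col y) equals the entry (row y, col x), so Γ is abelian.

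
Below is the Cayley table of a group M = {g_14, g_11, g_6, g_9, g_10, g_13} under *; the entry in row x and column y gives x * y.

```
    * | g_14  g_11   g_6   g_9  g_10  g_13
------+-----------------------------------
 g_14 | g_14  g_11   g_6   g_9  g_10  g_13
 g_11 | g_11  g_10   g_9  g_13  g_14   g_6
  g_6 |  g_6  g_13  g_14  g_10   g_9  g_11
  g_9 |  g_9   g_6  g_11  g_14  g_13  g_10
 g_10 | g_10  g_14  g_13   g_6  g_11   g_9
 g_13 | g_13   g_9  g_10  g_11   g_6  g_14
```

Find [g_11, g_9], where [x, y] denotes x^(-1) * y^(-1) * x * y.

g_11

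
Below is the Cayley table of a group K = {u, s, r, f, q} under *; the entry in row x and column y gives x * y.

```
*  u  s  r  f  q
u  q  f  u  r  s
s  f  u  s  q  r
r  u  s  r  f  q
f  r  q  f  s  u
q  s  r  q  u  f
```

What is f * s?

Read row f, column s: f * s = q.
(Structurally, K here is isomorphic to the cyclic group Z_5.)

q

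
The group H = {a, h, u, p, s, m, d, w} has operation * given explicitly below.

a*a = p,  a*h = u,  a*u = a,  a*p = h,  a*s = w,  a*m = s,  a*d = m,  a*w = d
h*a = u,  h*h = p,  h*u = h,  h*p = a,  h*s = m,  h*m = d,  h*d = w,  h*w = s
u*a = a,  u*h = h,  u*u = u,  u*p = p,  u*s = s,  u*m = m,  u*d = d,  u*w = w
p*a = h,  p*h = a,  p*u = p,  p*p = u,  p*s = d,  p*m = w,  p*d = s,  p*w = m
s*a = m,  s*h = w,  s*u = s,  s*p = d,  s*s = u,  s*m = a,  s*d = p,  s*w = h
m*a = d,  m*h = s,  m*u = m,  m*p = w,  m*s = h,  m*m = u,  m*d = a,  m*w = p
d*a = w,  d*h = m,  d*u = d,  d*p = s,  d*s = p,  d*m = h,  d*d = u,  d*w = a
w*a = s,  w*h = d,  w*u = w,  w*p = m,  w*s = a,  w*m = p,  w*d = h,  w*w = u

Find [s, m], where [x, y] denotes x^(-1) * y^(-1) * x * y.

p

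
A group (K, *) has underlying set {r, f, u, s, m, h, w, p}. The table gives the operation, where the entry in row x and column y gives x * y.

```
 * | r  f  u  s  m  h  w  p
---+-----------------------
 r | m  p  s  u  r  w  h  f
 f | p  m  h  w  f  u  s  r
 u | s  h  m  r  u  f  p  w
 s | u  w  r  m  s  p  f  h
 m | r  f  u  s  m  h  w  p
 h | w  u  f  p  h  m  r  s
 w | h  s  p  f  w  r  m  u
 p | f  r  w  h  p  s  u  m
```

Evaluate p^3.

p^1 = p
p^2 = p * p = m
p^3 = m * p = p

p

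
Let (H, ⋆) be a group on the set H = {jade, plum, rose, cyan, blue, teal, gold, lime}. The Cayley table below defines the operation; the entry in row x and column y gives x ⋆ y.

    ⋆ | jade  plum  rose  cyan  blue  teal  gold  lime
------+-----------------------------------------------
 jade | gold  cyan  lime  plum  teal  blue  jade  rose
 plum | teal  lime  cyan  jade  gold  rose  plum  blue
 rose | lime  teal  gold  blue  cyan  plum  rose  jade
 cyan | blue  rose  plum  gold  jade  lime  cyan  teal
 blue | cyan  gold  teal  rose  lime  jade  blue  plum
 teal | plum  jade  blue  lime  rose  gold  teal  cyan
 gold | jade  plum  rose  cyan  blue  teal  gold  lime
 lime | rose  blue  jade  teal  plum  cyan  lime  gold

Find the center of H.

{gold, lime}

An element z is central iff its row equals its column in the table.
For cyan: cyan ⋆ plum = rose ≠ jade = plum ⋆ cyan, so cyan ∉ Z.
Checking each element this way leaves Z(H) = {gold, lime}.
(Structurally, H here is isomorphic to the dihedral group D_4.)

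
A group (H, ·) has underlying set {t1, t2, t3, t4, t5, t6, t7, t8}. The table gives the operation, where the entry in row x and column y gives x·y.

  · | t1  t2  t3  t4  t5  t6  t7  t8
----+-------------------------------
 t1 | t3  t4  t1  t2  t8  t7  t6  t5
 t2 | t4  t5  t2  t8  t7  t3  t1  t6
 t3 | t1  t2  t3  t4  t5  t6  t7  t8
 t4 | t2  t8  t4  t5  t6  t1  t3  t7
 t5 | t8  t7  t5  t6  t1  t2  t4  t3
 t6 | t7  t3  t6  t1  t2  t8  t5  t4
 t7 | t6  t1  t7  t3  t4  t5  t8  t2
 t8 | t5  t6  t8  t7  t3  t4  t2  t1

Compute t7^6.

t7^1 = t7
t7^2 = t7·t7 = t8
t7^3 = t8·t7 = t2
t7^4 = t2·t7 = t1
t7^5 = t1·t7 = t6
t7^6 = t6·t7 = t5

t5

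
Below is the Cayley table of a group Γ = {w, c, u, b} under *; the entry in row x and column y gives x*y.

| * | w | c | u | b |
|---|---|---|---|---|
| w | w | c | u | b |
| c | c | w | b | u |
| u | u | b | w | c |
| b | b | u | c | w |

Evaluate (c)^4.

w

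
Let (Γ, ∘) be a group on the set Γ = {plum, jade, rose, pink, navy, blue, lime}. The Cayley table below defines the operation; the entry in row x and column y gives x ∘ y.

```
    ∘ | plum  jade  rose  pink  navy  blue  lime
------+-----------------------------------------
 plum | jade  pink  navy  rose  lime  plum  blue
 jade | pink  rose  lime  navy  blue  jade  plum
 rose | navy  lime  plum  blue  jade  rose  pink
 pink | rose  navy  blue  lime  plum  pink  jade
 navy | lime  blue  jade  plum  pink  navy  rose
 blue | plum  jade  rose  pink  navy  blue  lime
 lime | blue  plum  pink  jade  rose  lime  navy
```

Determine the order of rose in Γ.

The identity element is blue (its row matches the header).
rose^1 = rose
rose^2 = rose ∘ rose = plum
rose^3 = plum ∘ rose = navy
rose^4 = navy ∘ rose = jade
rose^5 = jade ∘ rose = lime
rose^6 = lime ∘ rose = pink
rose^7 = pink ∘ rose = blue
The first power of rose equal to the identity is rose^7, so ord(rose) = 7.

7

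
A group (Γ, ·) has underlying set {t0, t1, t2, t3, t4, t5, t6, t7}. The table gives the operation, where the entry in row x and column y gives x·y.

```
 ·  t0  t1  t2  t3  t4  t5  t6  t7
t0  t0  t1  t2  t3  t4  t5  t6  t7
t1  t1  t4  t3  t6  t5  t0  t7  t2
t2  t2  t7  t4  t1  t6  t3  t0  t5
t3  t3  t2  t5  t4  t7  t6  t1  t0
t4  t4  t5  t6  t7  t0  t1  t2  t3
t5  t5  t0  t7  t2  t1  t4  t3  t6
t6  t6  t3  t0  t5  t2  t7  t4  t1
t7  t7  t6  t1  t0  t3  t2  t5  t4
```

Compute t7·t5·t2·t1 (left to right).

t5

t7·t5 = t2
t2·t2 = t4
t4·t1 = t5
(Structurally, Γ here is isomorphic to the quaternion group Q_8.)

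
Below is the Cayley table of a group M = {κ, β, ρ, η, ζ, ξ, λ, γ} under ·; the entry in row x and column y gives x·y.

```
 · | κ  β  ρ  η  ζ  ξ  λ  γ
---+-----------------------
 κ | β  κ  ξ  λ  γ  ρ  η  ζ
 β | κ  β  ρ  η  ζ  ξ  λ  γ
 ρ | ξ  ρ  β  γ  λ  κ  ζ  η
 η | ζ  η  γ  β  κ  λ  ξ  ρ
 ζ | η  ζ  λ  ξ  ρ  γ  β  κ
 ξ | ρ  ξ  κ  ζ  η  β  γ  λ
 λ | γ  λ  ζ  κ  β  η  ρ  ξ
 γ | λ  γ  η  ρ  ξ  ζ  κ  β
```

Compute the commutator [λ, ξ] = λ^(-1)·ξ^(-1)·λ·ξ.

ρ

Identity is β; from the table λ^(-1) = ζ and ξ^(-1) = ξ.
ζ·ξ = γ
γ·λ = κ
κ·ξ = ρ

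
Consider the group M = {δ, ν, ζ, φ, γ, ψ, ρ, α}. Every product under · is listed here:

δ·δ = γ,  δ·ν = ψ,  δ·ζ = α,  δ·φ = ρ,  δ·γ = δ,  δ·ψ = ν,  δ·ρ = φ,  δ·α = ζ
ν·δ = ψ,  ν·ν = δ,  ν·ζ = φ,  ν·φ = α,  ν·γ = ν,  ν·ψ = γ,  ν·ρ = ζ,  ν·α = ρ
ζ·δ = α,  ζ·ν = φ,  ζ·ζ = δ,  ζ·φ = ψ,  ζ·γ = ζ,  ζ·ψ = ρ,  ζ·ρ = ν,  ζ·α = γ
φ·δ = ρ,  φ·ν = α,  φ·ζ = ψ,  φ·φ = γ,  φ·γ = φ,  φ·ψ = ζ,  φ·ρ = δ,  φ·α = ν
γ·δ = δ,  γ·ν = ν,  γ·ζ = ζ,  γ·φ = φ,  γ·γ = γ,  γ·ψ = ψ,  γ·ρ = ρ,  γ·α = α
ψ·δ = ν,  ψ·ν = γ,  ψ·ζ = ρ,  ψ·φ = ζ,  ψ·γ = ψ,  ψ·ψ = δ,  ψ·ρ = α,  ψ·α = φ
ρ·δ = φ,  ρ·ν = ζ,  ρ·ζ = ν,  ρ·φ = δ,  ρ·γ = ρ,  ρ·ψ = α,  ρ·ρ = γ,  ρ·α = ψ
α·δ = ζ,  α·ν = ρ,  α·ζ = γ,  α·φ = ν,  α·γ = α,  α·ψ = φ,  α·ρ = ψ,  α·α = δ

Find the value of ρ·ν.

Read row ρ, column ν: ρ·ν = ζ.

ζ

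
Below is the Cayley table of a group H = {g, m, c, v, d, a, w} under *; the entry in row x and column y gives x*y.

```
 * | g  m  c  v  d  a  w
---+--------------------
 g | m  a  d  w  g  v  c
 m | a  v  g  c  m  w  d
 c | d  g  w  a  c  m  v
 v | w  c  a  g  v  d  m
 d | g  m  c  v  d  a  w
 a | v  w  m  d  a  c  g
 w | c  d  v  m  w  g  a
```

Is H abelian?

Yes

Check whether the table is symmetric across its main diagonal.
Every entry (row x, col y) equals the entry (row y, col x), so H is abelian.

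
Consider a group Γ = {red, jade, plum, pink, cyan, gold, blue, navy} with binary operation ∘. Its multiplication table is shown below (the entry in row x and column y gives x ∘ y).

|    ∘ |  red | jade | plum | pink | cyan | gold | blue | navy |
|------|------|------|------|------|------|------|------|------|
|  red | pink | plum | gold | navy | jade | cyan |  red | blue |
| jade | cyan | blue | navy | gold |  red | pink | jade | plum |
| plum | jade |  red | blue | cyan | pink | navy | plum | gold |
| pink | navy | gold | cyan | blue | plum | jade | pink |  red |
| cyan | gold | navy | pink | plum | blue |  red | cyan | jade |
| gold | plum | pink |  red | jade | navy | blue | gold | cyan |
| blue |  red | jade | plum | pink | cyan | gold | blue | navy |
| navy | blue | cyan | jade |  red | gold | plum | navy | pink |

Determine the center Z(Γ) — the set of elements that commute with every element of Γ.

{blue, pink}

An element z is central iff its row equals its column in the table.
For plum: plum ∘ navy = gold ≠ jade = navy ∘ plum, so plum ∉ Z.
Checking each element this way leaves Z(Γ) = {blue, pink}.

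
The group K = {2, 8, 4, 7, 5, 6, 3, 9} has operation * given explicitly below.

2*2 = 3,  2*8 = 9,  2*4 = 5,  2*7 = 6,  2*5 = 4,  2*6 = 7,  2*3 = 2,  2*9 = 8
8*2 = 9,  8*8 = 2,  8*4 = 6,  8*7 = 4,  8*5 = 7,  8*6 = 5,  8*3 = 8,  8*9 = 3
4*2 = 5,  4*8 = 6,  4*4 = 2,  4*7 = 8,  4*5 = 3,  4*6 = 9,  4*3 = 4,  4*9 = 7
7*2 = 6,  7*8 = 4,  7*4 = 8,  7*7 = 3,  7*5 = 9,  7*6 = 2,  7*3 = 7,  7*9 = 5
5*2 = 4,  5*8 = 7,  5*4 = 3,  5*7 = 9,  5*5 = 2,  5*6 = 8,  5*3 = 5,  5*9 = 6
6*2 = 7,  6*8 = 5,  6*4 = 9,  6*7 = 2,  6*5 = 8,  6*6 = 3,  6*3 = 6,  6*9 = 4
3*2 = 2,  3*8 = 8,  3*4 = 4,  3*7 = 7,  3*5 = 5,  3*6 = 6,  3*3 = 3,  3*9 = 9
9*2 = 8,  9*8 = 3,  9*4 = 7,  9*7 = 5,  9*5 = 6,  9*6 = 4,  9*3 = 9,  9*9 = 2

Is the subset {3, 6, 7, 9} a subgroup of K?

9 * 9 = 2, which is not in {3, 6, 7, 9}.
The subset is not closed under *, so it is not a subgroup.

No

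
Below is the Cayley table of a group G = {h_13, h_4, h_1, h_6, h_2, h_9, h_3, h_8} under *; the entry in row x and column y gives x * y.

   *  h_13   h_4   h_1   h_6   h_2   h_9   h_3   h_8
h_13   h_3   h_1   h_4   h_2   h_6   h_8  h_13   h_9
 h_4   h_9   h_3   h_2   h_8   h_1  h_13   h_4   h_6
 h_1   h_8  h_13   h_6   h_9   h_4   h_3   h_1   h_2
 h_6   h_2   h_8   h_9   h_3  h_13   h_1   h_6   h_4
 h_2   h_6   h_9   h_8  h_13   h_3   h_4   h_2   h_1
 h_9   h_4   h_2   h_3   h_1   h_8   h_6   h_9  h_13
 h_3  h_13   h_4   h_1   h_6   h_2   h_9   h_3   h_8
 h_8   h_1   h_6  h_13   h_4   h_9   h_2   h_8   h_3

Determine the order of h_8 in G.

The identity element is h_3 (its row matches the header).
h_8^1 = h_8
h_8^2 = h_8 * h_8 = h_3
The first power of h_8 equal to the identity is h_8^2, so ord(h_8) = 2.

2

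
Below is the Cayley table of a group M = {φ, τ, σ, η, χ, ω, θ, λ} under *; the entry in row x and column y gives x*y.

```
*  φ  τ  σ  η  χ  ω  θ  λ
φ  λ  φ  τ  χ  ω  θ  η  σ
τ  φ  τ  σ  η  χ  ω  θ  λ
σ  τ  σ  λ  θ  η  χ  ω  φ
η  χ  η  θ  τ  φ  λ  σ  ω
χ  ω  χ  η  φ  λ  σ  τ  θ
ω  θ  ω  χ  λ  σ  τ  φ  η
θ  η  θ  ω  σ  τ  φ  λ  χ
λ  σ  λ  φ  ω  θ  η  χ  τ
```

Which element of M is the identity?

The identity e satisfies e*x = x for all x, so its row in the table reproduces the column headers.
Row τ reads: φ, τ, σ, η, χ, ω, θ, λ — exactly the header order. So τ is the identity.

τ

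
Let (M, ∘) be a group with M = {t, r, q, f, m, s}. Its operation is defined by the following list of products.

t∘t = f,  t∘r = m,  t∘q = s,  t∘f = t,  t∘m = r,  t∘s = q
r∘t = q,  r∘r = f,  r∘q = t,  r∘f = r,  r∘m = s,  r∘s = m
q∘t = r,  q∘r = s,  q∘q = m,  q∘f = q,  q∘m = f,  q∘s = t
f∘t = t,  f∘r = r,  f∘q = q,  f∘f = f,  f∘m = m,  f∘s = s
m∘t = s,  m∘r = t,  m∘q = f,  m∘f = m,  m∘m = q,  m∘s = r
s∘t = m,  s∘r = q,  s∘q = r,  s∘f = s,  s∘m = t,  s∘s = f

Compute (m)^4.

m^1 = m
m^2 = m ∘ m = q
m^3 = q ∘ m = f
m^4 = f ∘ m = m

m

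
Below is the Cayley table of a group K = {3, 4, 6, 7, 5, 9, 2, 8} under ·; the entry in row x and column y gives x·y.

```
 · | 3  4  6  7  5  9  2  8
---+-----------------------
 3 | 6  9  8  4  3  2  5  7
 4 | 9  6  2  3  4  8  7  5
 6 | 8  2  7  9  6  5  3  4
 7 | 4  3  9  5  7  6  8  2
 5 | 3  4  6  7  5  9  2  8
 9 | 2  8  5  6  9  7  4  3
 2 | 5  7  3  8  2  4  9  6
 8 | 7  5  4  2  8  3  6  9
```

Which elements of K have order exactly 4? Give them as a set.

Identity is 5. Compute the order of each non-identity element by repeated multiplication:
  3: 3 → 6 → 8 → 7 → 4 → 9 → 2 → 5  (order 8)
  4: 4 → 6 → 2 → 7 → 3 → 9 → 8 → 5  (order 8)
  6: 6 → 7 → 9 → 5  (order 4)
  7: 7 → 5  (order 2)
  9: 9 → 7 → 6 → 5  (order 4)
  2: 2 → 9 → 4 → 7 → 8 → 6 → 3 → 5  (order 8)
  8: 8 → 9 → 3 → 7 → 2 → 6 → 4 → 5  (order 8)
Elements of order 4: {6, 9}.
(Structurally, K here is isomorphic to the cyclic group Z_8.)

{6, 9}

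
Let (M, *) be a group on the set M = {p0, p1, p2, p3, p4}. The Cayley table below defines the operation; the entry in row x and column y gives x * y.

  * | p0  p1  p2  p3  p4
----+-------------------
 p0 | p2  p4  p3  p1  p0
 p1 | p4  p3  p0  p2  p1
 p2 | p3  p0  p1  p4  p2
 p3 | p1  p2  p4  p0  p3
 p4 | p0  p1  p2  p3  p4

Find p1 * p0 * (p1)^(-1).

p0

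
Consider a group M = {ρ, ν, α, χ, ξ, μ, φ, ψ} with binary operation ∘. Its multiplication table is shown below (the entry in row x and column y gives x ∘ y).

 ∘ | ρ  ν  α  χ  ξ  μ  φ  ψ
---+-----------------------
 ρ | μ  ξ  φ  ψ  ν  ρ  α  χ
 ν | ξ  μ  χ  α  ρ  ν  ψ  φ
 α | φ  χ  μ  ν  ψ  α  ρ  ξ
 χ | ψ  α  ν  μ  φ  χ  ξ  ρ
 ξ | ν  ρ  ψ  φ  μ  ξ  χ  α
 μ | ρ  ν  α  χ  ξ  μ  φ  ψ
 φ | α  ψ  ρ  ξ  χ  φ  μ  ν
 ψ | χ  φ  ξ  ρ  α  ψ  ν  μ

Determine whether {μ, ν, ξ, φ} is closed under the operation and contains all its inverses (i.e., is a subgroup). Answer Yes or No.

φ ∘ ξ = χ, which is not in {μ, ν, ξ, φ}.
The subset is not closed under ∘, so it is not a subgroup.

No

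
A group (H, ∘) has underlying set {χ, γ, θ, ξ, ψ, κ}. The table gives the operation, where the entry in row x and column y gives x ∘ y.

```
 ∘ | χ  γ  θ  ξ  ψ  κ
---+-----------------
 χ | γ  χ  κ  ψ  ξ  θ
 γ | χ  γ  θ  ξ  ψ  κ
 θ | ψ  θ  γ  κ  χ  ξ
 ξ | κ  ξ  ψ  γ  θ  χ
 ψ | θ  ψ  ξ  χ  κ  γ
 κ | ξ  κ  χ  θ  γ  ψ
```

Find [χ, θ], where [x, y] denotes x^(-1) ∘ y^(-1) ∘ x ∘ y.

Identity is γ; from the table χ^(-1) = χ and θ^(-1) = θ.
χ ∘ θ = κ
κ ∘ χ = ξ
ξ ∘ θ = ψ

ψ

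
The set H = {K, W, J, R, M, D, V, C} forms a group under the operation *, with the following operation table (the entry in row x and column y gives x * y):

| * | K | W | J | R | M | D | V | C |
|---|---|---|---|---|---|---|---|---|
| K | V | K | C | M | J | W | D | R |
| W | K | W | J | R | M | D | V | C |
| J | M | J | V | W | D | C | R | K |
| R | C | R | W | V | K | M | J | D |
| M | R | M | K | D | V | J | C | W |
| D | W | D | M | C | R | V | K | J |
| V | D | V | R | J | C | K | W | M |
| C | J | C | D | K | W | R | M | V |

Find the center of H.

An element z is central iff its row equals its column in the table.
For M: M * R = D ≠ K = R * M, so M ∉ Z.
Checking each element this way leaves Z(H) = {V, W}.

{V, W}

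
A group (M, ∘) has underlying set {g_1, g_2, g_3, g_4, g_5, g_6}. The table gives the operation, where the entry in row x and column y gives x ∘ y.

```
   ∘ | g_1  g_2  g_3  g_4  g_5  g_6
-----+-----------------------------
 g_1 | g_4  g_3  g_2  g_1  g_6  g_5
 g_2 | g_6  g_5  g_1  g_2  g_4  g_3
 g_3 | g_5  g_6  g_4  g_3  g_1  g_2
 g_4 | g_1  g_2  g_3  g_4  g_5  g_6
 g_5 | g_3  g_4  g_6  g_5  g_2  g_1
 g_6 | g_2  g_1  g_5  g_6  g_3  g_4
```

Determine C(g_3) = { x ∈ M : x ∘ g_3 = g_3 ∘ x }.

Compare row g_3 with column g_3 entry by entry.
g_1 ∘ g_3 = g_2 but g_3 ∘ g_1 = g_5, so g_1 does not.
Collecting the elements that commute with g_3: C(g_3) = {g_3, g_4}.

{g_3, g_4}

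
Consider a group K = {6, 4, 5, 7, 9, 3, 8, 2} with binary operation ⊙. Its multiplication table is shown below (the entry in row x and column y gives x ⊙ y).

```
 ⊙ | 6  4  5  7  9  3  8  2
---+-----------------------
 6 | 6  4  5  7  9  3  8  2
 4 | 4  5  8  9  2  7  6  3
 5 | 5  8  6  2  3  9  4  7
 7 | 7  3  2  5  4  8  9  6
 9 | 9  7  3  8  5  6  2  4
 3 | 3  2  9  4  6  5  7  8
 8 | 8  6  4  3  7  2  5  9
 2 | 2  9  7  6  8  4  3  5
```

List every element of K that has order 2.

{5}

Identity is 6. Compute the order of each non-identity element by repeated multiplication:
  4: 4 → 5 → 8 → 6  (order 4)
  5: 5 → 6  (order 2)
  7: 7 → 5 → 2 → 6  (order 4)
  9: 9 → 5 → 3 → 6  (order 4)
  3: 3 → 5 → 9 → 6  (order 4)
  8: 8 → 5 → 4 → 6  (order 4)
  2: 2 → 5 → 7 → 6  (order 4)
Elements of order 2: {5}.
(Structurally, K here is isomorphic to the quaternion group Q_8.)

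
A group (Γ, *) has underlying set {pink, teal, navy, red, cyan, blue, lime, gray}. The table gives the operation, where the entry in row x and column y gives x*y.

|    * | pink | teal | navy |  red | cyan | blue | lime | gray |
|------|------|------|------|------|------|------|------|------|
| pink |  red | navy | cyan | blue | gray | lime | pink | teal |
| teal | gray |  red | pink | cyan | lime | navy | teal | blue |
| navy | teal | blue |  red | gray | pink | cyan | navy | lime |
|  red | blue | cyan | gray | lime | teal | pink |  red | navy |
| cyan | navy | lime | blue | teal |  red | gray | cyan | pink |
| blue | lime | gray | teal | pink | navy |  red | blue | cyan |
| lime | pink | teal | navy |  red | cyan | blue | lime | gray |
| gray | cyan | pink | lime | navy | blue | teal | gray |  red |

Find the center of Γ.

An element z is central iff its row equals its column in the table.
For pink: pink*gray = teal ≠ cyan = gray*pink, so pink ∉ Z.
Checking each element this way leaves Z(Γ) = {lime, red}.

{lime, red}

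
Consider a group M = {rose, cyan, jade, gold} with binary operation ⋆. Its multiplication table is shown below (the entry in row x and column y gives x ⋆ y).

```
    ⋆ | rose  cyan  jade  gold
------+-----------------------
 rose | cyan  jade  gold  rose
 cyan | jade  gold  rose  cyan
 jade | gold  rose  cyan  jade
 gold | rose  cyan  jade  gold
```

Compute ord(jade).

4

The identity element is gold (its row matches the header).
jade^1 = jade
jade^2 = jade ⋆ jade = cyan
jade^3 = cyan ⋆ jade = rose
jade^4 = rose ⋆ jade = gold
The first power of jade equal to the identity is jade^4, so ord(jade) = 4.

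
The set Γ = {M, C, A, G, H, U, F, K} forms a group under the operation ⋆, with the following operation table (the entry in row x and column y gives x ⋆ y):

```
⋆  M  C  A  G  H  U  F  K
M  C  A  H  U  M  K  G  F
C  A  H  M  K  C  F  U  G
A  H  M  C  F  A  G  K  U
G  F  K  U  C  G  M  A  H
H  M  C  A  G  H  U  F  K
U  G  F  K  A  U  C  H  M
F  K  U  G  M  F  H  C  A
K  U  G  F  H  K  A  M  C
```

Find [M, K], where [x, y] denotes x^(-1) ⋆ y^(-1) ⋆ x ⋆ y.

C

Identity is H; from the table M^(-1) = A and K^(-1) = G.
A ⋆ G = F
F ⋆ M = K
K ⋆ K = C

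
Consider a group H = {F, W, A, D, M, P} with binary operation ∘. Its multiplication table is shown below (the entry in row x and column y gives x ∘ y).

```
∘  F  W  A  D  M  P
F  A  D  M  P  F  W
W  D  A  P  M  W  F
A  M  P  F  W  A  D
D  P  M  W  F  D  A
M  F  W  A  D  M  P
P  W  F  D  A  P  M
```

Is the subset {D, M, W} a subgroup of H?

No

D ∘ D = F, which is not in {D, M, W}.
The subset is not closed under ∘, so it is not a subgroup.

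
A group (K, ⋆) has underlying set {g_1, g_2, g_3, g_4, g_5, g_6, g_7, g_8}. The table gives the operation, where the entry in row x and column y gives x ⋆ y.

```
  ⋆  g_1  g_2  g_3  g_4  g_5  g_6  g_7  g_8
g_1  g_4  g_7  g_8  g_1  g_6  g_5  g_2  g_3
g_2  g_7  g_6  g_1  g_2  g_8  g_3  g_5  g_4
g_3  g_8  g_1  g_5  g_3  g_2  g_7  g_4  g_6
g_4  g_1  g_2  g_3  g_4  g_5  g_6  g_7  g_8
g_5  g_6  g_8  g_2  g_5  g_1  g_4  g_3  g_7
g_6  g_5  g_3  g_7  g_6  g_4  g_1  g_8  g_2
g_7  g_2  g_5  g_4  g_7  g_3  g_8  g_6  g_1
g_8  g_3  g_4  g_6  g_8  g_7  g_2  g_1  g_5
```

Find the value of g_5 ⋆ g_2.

g_8

Read row g_5, column g_2: g_5 ⋆ g_2 = g_8.
(Structurally, K here is isomorphic to the cyclic group Z_8.)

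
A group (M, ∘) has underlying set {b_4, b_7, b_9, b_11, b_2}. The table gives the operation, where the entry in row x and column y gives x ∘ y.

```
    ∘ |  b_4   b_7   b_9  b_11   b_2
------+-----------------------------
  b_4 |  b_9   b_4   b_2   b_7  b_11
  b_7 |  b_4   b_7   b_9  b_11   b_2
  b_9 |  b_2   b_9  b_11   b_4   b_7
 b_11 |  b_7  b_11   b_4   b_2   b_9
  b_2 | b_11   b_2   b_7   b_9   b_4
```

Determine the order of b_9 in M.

The identity element is b_7 (its row matches the header).
b_9^1 = b_9
b_9^2 = b_9 ∘ b_9 = b_11
b_9^3 = b_11 ∘ b_9 = b_4
b_9^4 = b_4 ∘ b_9 = b_2
b_9^5 = b_2 ∘ b_9 = b_7
The first power of b_9 equal to the identity is b_9^5, so ord(b_9) = 5.

5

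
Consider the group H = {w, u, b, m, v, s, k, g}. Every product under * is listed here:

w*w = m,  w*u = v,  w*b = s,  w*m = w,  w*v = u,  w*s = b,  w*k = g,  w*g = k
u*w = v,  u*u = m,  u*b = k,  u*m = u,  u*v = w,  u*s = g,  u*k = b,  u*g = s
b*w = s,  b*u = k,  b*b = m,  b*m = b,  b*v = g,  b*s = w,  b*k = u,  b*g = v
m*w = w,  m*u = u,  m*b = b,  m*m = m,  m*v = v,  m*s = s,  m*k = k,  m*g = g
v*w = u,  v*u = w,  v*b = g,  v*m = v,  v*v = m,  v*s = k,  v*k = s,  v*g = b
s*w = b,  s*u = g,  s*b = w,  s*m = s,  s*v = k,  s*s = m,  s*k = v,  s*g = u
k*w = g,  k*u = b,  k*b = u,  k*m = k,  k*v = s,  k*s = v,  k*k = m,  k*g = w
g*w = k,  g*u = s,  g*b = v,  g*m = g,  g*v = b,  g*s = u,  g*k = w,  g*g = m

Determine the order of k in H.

The identity element is m (its row matches the header).
k^1 = k
k^2 = k * k = m
The first power of k equal to the identity is k^2, so ord(k) = 2.
(Structurally, H here is isomorphic to the elementary abelian group (Z_2)^3.)

2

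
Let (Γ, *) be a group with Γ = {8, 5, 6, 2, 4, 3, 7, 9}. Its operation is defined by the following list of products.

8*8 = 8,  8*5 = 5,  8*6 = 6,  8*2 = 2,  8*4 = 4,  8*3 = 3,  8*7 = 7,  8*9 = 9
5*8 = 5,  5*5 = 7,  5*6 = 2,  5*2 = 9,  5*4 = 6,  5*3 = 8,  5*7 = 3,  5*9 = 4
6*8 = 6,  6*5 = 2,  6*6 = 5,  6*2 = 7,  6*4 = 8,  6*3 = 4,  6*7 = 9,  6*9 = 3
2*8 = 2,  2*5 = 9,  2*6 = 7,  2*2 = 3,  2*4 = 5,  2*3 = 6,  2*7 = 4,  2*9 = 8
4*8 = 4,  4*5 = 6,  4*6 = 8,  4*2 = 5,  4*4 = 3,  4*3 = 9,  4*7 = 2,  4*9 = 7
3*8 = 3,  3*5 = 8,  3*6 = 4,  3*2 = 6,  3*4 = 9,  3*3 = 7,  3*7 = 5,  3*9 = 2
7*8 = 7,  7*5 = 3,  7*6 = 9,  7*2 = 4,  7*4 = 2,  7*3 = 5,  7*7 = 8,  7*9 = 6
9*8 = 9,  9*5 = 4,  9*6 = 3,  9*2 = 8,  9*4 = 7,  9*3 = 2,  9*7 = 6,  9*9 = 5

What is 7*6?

9

Read row 7, column 6: 7*6 = 9.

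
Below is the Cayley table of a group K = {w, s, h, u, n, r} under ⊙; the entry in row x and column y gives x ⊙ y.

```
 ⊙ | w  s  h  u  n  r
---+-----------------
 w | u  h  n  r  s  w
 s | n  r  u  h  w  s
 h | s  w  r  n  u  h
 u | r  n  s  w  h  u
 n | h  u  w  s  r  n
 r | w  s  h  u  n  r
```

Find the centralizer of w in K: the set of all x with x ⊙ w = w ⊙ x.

Compare row w with column w entry by entry.
u ⊙ w = r = w ⊙ u, so u commutes with w.
n ⊙ w = h but w ⊙ n = s, so n does not.
Collecting the elements that commute with w: C(w) = {r, u, w}.

{r, u, w}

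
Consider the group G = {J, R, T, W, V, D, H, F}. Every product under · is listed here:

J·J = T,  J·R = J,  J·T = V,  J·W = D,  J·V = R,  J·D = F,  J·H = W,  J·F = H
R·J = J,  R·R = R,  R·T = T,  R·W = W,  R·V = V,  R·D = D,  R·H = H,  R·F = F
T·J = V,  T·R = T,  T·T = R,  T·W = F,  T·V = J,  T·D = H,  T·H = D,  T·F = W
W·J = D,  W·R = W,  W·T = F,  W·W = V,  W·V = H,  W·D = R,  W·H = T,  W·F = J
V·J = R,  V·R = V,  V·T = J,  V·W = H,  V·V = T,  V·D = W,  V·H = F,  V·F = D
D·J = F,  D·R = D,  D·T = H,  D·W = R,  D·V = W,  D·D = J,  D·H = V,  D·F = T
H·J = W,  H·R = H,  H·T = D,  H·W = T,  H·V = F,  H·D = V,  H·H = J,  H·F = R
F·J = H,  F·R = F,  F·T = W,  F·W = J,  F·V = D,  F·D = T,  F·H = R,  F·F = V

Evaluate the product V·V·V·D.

F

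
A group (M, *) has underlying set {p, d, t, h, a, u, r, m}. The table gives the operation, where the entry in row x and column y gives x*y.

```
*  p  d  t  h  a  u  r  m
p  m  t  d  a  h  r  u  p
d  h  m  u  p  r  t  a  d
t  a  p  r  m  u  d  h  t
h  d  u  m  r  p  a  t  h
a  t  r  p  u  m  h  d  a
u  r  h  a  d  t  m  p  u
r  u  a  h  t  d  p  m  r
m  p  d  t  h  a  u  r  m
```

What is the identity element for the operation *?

The identity e satisfies e*x = x for all x, so its row in the table reproduces the column headers.
Row m reads: p, d, t, h, a, u, r, m — exactly the header order. So m is the identity.
(Structurally, M here is isomorphic to the dihedral group D_4.)

m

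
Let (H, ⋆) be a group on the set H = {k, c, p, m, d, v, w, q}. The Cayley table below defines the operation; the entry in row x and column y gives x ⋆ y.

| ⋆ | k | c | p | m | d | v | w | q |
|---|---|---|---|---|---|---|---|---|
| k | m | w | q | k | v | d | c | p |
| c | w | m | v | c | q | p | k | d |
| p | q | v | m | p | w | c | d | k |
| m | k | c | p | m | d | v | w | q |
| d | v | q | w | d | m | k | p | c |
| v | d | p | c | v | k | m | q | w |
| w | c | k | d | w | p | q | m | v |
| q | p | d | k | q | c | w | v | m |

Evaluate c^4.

m

c^1 = c
c^2 = c ⋆ c = m
c^3 = m ⋆ c = c
c^4 = c ⋆ c = m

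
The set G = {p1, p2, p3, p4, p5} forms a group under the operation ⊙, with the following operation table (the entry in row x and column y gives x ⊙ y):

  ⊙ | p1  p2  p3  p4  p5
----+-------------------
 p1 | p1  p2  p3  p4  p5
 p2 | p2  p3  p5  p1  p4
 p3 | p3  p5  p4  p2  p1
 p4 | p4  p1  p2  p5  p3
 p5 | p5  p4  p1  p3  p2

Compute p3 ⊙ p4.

p2

Read row p3, column p4: p3 ⊙ p4 = p2.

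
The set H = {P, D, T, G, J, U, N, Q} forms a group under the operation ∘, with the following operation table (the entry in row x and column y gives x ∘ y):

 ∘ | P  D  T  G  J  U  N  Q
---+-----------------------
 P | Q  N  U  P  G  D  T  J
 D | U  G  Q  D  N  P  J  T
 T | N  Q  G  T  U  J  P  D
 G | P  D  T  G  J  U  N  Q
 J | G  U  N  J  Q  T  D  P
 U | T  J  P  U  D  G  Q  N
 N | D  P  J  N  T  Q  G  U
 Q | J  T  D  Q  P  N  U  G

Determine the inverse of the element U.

First locate the identity: row G matches the header, so G is the identity.
Scan row U for G: U ∘ U = G. Hence U^(-1) = U.

U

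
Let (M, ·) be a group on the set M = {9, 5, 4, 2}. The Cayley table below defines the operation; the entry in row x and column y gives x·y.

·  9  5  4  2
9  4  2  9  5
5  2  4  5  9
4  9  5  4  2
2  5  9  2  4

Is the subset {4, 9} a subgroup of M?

Yes

{4, 9} contains the identity 4.
Checking products: every product of two elements of {4, 9} (read from the table) lies in {4, 9}, so the set is closed.
In a finite group, a nonempty closed subset is a subgroup. So {4, 9} ≤ M.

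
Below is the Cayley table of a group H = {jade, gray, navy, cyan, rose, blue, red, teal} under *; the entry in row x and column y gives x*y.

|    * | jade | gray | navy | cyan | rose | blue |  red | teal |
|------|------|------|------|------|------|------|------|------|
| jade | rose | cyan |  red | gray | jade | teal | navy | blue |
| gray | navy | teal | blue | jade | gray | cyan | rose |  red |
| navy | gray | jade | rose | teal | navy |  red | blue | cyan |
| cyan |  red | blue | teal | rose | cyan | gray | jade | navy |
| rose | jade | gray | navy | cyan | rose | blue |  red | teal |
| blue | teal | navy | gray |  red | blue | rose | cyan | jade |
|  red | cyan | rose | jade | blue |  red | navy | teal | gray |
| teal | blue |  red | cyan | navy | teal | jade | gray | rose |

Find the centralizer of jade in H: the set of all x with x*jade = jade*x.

{blue, jade, rose, teal}

Compare row jade with column jade entry by entry.
blue*jade = teal = jade*blue, so blue commutes with jade.
gray*jade = navy but jade*gray = cyan, so gray does not.
Collecting the elements that commute with jade: C(jade) = {blue, jade, rose, teal}.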